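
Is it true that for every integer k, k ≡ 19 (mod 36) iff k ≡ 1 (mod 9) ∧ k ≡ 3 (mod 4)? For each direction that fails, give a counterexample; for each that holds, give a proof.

Both directions hold; the statement is true.

Forward direction. Suppose k ≡ 19 (mod 36); write k = 36j + 19. Since 9 ∣ 36, reducing mod 9 gives k ≡ 19 ≡ 1 (mod 9); since 4 ∣ 36, reducing mod 4 gives k ≡ 19 ≡ 3 (mod 4).

Converse. If k ≡ 1 (mod 9) and k ≡ 3 (mod 4), then by the Chinese remainder theorem k ≡ 19 (mod 36). This is exactly k ≡ 19 (mod 36).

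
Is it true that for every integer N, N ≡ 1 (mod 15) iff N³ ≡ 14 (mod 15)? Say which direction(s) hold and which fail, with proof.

Both directions fail.

[⇒] This fails: take N = 1. Then 1 ≡ 1 (mod 15), but 1³ = 1 ≡ 1 (mod 15), not 14.

[⇐] This fails: take N = 14. Then 14³ = 2744 ≡ 14 (mod 15), yet 14 ≡ 14 (mod 15), not 1.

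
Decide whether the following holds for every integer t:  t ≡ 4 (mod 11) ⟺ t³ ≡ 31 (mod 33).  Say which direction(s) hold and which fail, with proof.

(⇒) fails; (⇐) holds.

Converse. The residues r modulo 33 with r³ ≡ 31 (mod 33) are exactly {4}, and each is ≡ 4 (mod 11).

Forward direction. This fails: take t = 15. Then 15 ≡ 4 (mod 11), but 15³ = 3375 ≡ 9 (mod 33), not 31.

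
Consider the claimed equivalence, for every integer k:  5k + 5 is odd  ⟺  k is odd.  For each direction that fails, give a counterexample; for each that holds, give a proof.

Neither direction holds.

(⇒) This fails: k = 6 gives 5k + 5 = 35, which is odd, but 6 is even, not odd.

(⇐) This also fails: k = 1 is odd, but 5k + 5 = 10 is even, not odd.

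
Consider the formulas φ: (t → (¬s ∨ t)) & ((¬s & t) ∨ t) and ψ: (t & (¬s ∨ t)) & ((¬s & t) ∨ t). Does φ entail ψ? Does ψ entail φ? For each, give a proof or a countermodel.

Converse. Assume the antecedent. If s is true, the antecedent forces (s = T, t = T), and the consequent holds there. If s is false, the antecedent forces (s = F, t = T), and the consequent holds there. Either way the consequent holds.

Forward direction. Assume the antecedent. If s is true, the antecedent forces (s = T, t = T), and the consequent holds there. If s is false, the antecedent forces (s = F, t = T), and the consequent holds there. Either way the consequent holds.

Both directions hold; the statement is true.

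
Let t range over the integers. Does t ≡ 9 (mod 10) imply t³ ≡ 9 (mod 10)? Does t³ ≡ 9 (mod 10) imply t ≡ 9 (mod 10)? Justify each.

Both directions hold; the statement is true.

(⇒) Suppose t ≡ 9 (mod 10). Write t = 10j + 9. Then (10j + 9)³ = 1000j³ + 2700j² + 2430j + 729 = 10(100j³ + 270j² + 243j + 72) + 9, so t³ ≡ 9 (mod 10).

(⇐) For the converse, argue contrapositively. If t ≢ 9 (mod 10), then t is congruent to one of 0, 1, 2, 3, 4, 5, 6, 7, 8 modulo 10, and these give t³ ≡ 0, 1, 8, 7, 4, 5, 6, 3, 2 respectively — never 9.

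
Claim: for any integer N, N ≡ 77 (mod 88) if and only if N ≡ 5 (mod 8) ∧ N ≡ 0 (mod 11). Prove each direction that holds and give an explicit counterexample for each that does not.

(⇒) Suppose N ≡ 77 (mod 88); write N = 88j + 77. Since 8 ∣ 88, reducing mod 8 gives N ≡ 77 ≡ 5 (mod 8); since 11 ∣ 88, reducing mod 11 gives N ≡ 77 ≡ 0 (mod 11).

(⇐) Conversely, if N ≡ 5 (mod 8) and N ≡ 0 (mod 11), then by the Chinese remainder theorem N ≡ 77 (mod 88). This is exactly N ≡ 77 (mod 88).

Both directions hold; the statement is true.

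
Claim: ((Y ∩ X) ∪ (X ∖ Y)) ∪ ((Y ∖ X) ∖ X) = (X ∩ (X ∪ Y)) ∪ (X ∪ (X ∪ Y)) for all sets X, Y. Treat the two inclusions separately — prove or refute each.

Forward inclusion. Let x ∈ ((Y ∩ X) ∪ (X ∖ Y)) ∪ ((Y ∖ X) ∖ X). Then either x ∈ X and x ∉ Y; or x ∈ Y and x ∉ X; or x ∈ X ∩ Y. In each case x ∈ (X ∩ (X ∪ Y)) ∪ (X ∪ (X ∪ Y)), so ((Y ∩ X) ∪ (X ∖ Y)) ∪ ((Y ∖ X) ∖ X) ⊆ (X ∩ (X ∪ Y)) ∪ (X ∪ (X ∪ Y)).

Reverse inclusion. Let x ∈ (X ∩ (X ∪ Y)) ∪ (X ∪ (X ∪ Y)). Then either x ∈ X and x ∉ Y; or x ∈ Y and x ∉ X; or x ∈ X ∩ Y. In each case x ∈ ((Y ∩ X) ∪ (X ∖ Y)) ∪ ((Y ∖ X) ∖ X), so (X ∩ (X ∪ Y)) ∪ (X ∪ (X ∪ Y)) ⊆ ((Y ∩ X) ∪ (X ∖ Y)) ∪ ((Y ∖ X) ∖ X).

Both inclusions hold; the sets are equal.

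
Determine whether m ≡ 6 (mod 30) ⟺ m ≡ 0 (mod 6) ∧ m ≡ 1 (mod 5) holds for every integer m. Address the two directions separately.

[⇒] Suppose m ≡ 6 (mod 30); write m = 30j + 6. Since 6 ∣ 30, reducing mod 6 gives m ≡ 6 ≡ 0 (mod 6); since 5 ∣ 30, reducing mod 5 gives m ≡ 6 ≡ 1 (mod 5).

[⇐] Conversely, if m ≡ 0 (mod 6) and m ≡ 1 (mod 5), then by the Chinese remainder theorem m ≡ 6 (mod 30). This is exactly m ≡ 6 (mod 30).

The biconditional holds.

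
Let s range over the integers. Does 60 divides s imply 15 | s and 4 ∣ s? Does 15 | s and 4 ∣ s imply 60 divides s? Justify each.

Forward direction. If 60 ∣ s, write s = 60q. Since 60 = 4·15, s = 15·(4q), so 15 ∣ s; and since 60 = 15·4, s = 4·(15q), so 4 ∣ s.

Converse. Suppose 15 ∣ s and 4 ∣ s. Any common multiple of 15 and 4 is a multiple of their lcm; here gcd(15, 4) = 1, so lcm(15, 4) = 15·4 = 60, so 60 ∣ s.

The biconditional holds.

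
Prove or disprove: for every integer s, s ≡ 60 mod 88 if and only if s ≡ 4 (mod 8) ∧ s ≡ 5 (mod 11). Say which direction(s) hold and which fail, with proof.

Forward direction. Suppose s ≡ 60 (mod 88); write s = 88j + 60. Since 8 ∣ 88, reducing mod 8 gives s ≡ 60 ≡ 4 (mod 8); since 11 ∣ 88, reducing mod 11 gives s ≡ 60 ≡ 5 (mod 11).

Converse. If s ≡ 4 (mod 8) and s ≡ 5 (mod 11), then by the Chinese remainder theorem s ≡ 60 (mod 88). This is exactly s ≡ 60 (mod 88).

Both directions hold; the statement is true.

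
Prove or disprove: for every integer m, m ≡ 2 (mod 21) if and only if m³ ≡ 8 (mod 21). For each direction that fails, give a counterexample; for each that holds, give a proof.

Only the forward direction holds.

Forward direction. Suppose m ≡ 2 (mod 21). Write m = 21j + 2. Then (21j + 2)³ = 9261j³ + 2646j² + 252j + 8 = 21(441j³ + 126j² + 12j) + 8, so m³ ≡ 8 (mod 21).

Converse. This fails: take m = 8. Then 8³ = 512 ≡ 8 (mod 21), yet 8 ≡ 8 (mod 21), not 2.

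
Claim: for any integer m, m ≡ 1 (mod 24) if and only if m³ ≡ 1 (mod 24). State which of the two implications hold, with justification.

The biconditional holds.

(⇒) Suppose m ≡ 1 (mod 24). Write m = 24j + 1. Then (24j + 1)³ = 13824j³ + 1728j² + 72j + 1 = 24(576j³ + 72j² + 3j) + 1, so m³ ≡ 1 (mod 24).

(⇐) Conversely, suppose m³ ≡ 1 (mod 24). The only residue r in {0, …, 23} with r³ ≡ 1 (mod 24) is r = 1, so m ≡ 1 (mod 24).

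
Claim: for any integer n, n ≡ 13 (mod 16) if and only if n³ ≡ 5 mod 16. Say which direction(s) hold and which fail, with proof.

(⟹) Suppose n ≡ 13 (mod 16). Write n = 16j + 13. Then (16j + 13)³ = 4096j³ + 9984j² + 8112j + 2197 = 16(256j³ + 624j² + 507j + 137) + 5, so n³ ≡ 5 (mod 16).

(⟸) Conversely, suppose n³ ≡ 5 (mod 16). The only residue r in {0, …, 15} with r³ ≡ 5 (mod 16) is r = 13, so n ≡ 13 (mod 16).

The biconditional holds.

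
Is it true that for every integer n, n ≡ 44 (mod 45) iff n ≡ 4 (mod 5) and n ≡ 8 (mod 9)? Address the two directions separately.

Both implications hold.

(⇒) Suppose n ≡ 44 (mod 45); write n = 45j + 44. Since 5 ∣ 45, reducing mod 5 gives n ≡ 44 ≡ 4 (mod 5); since 9 ∣ 45, reducing mod 9 gives n ≡ 44 ≡ 8 (mod 9).

(⇐) Conversely, if n ≡ 4 (mod 5) and n ≡ 8 (mod 9), then by the Chinese remainder theorem n ≡ 44 (mod 45). This is exactly n ≡ 44 (mod 45).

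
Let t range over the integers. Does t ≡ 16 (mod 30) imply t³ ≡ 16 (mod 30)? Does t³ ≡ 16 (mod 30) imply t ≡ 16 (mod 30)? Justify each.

The biconditional holds.

(←) Suppose t³ ≡ 16 (mod 30). The only residue r in {0, …, 29} with r³ ≡ 16 (mod 30) is r = 16, so t ≡ 16 (mod 30).

(→) Suppose t ≡ 16 (mod 30). Write t = 30j + 16. Then (30j + 16)³ = 27000j³ + 43200j² + 23040j + 4096 = 30(900j³ + 1440j² + 768j + 136) + 16, so t³ ≡ 16 (mod 30).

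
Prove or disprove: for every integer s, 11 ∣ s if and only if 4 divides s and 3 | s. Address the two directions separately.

(⇒) fails and (⇐) fails.

(⟹) This fails: take s = 11. Certainly 11 ∣ 11, but 4 ∤ 11.

(⟸) This fails: take s = 12. Both 4 ∣ 12 and 3 ∣ 12, yet 12 is not a multiple of 11 (since 12 = 1·11 + 1), so 11 ∤ 12.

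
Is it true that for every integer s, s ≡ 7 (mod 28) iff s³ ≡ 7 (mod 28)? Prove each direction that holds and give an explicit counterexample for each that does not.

Equivalent; both directions hold.

Forward direction. Suppose s ≡ 7 (mod 28). Write s = 28j + 7. Then (28j + 7)³ = 21952j³ + 16464j² + 4116j + 343 = 28(784j³ + 588j² + 147j + 12) + 7, so s³ ≡ 7 (mod 28).

Converse. Suppose s³ ≡ 7 (mod 28). The only residue r in {0, …, 27} with r³ ≡ 7 (mod 28) is r = 7, so s ≡ 7 (mod 28).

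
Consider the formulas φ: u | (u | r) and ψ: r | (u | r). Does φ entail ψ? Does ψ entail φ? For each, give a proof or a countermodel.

[⇒] Assume the antecedent. If u is true, r | (u | r) reduces to true regardless of the other variables. If u is false, the antecedent forces (u = F, r = T), and r | (u | r) holds there. Either way r | (u | r) holds.

[⇐] Assume the antecedent. If u is true, u | (u | r) reduces to true regardless of the other variables. If u is false, the antecedent forces (u = F, r = T), and u | (u | r) holds there. Either way u | (u | r) holds.

Equivalent; both directions hold.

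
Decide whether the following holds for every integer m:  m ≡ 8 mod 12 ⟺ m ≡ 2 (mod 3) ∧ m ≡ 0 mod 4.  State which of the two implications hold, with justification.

Both directions hold.

[⇒] Suppose m ≡ 8 (mod 12); write m = 12j + 8. Since 3 ∣ 12, reducing mod 3 gives m ≡ 8 ≡ 2 (mod 3); since 4 ∣ 12, reducing mod 4 gives m ≡ 8 ≡ 0 (mod 4).

[⇐] Conversely, if m ≡ 2 (mod 3) and m ≡ 0 (mod 4), then by the Chinese remainder theorem m ≡ 8 (mod 12). This is exactly m ≡ 8 (mod 12).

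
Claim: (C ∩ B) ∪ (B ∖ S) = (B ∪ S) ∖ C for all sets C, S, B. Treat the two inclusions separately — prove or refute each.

(⊆) This inclusion fails. Take C = {1}, S = ∅, B = {1}; then 1 ∈ (C ∩ B) ∪ (B ∖ S) but 1 ∉ (B ∪ S) ∖ C.

(⊇) This inclusion fails. Take C = ∅, S = {1}, B = ∅; then 1 ∈ (B ∪ S) ∖ C but 1 ∉ (C ∩ B) ∪ (B ∖ S).

Neither inclusion holds.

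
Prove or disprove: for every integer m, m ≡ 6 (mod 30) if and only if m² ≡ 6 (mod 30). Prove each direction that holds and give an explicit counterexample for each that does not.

(⇒) Suppose m ≡ 6 (mod 30). Write m = 30j + 6. Then (30j + 6)² = 900j² + 360j + 36 = 30(30j² + 12j + 1) + 6, so m² ≡ 6 (mod 30).

(⇐) This fails: take m = 24. Then 24² = 576 ≡ 6 (mod 30), yet 24 ≡ 24 (mod 30), not 6.

Only the forward direction holds.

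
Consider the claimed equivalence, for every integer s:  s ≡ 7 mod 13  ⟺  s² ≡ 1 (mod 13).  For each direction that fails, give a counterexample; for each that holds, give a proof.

(⇒) This fails: take s = 7. Then 7 ≡ 7 (mod 13), but 7² = 49 ≡ 10 (mod 13), not 1.

(⇐) This fails: take s = 1. Then 1² = 1 ≡ 1 (mod 13), yet 1 ≡ 1 (mod 13), not 7.

Neither implication holds.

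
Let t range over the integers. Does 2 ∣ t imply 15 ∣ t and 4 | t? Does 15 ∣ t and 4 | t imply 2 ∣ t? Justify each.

Only the converse holds.

[⇐] Suppose 15 ∣ t and 4 ∣ t. Any common multiple of 15 and 4 is a multiple of their lcm; here gcd(15, 4) = 1, so lcm(15, 4) = 15·4 = 60, so 60 ∣ t. Since 2 ∣ 60, it follows that 2 ∣ t.

[⇒] This fails: take t = 2. Certainly 2 ∣ 2, but 15 ∤ 2.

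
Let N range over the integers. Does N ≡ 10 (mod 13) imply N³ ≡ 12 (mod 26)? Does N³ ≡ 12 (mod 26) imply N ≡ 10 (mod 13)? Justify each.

(→) This fails: take N = 23. Then 23 ≡ 10 (mod 13), but 23³ = 12167 ≡ 25 (mod 26), not 12.

(←) This fails: take N = 4. Then 4³ = 64 ≡ 12 (mod 26), yet 4 ≡ 4 (mod 13), not 10.

(⇒) fails and (⇐) fails.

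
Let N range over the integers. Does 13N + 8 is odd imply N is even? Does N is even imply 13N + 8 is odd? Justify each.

(→) This fails: N = 3 gives 13N + 8 = 47, which is odd, but 3 is odd, not even.

(←) This also fails: N = 2 is even, but 13N + 8 = 34 is even, not odd.

Neither implication holds.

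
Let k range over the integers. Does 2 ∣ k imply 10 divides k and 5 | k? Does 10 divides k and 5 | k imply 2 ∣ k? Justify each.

(←) Suppose 10 ∣ k and 5 ∣ k. Any common multiple of 10 and 5 is a multiple of their lcm; here lcm(10, 5) = 10·5/gcd(10, 5) = 50/5 = 10, so 10 ∣ k. Since 2 ∣ 10, it follows that 2 ∣ k.

(→) This fails: take k = 2. Certainly 2 ∣ 2, but 10 ∤ 2.

Not equivalent: only (⇐) holds.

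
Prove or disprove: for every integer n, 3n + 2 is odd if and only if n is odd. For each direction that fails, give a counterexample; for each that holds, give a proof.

The biconditional holds.

(⇒) Suppose 3n + 2 is odd. Since 3 is odd, 3n and n have the same parity, so 3n + 2 ≡ n + 2 (mod 2). As 2 is even, 3n + 2 is odd exactly when n is odd. Thus n is odd.

(⇐) Conversely, suppose n is odd; write n = 2j + 1. Then 3n + 2 = 3·(2j + 1) + 2 = 2·3j + 5, which is odd.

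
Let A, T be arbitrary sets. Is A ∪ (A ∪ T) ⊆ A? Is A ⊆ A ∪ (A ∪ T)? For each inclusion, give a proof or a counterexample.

Forward inclusion. This inclusion fails. Take A = ∅, T = {1}; then 1 ∈ A ∪ (A ∪ T) but 1 ∉ A.

Reverse inclusion. Let x ∈ A. Then either x ∈ A and x ∉ T; or x ∈ A ∩ T. In each case x ∈ A ∪ (A ∪ T), so A ⊆ A ∪ (A ∪ T).

The sets are not equal: only the reverse inclusion holds.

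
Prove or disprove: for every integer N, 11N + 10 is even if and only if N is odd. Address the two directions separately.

Forward direction. This fails: N = 2 gives 11N + 10 = 32, which is even, but 2 is even, not odd.

Converse. This also fails: N = 7 is odd, but 11N + 10 = 87 is odd, not even.

Both directions fail.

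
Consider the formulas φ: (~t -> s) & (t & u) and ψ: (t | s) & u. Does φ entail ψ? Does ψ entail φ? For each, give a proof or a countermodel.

Only the forward direction holds.

(⇐) This fails. Under u = T, t = F, s = T, the left side is false but the right side is true.

(⇒) Assume the antecedent. If u is true, the antecedent forces (u = T, t = T, s = F) or (u = T, t = T, s = T), and (t | s) & u holds there. If u is false, the antecedent cannot hold. Either way (t | s) & u holds.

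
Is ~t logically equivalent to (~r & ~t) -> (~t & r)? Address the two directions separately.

Neither direction holds.

(→) This fails. Under r = F, t = F, the left side is true but the right side is false.

(←) This fails. Under r = F, t = T, the left side is false but the right side is true.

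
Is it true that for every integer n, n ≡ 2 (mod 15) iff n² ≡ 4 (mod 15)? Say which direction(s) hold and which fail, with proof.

The forward direction holds; the converse fails.

(⇒) Suppose n ≡ 2 (mod 15). Write n = 15j + 2. Then (15j + 2)² = 225j² + 60j + 4 = 15(15j² + 4j) + 4, so n² ≡ 4 (mod 15).

(⇐) This fails: take n = 7. Then 7² = 49 ≡ 4 (mod 15), yet 7 ≡ 7 (mod 15), not 2.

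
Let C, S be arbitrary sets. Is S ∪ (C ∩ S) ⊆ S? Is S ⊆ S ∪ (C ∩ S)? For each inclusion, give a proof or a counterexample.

(⊆) Let x ∈ S ∪ (C ∩ S). Then either x ∈ S and x ∉ C; or x ∈ C ∩ S. In each case x ∈ S, so S ∪ (C ∩ S) ⊆ S.

(⊇) Let x ∈ S. Then either x ∈ S and x ∉ C; or x ∈ C ∩ S. In each case x ∈ S ∪ (C ∩ S), so S ⊆ S ∪ (C ∩ S).

Both inclusions hold.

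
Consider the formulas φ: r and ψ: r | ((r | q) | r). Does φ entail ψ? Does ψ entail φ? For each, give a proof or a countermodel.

(→) Assume the antecedent. If q is true, r | ((r | q) | r) reduces to true regardless of the other variables. If q is false, the antecedent forces (q = F, r = T), and r | ((r | q) | r) holds there. Either way r | ((r | q) | r) holds.

(←) This fails. Under q = T, r = F, the left side is false but the right side is true.

(⇒) holds; (⇐) fails.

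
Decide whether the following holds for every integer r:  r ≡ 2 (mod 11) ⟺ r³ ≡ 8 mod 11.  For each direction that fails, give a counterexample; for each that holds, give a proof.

(→) Suppose r ≡ 2 (mod 11). Write r = 11j + 2. Then (11j + 2)³ = 1331j³ + 726j² + 132j + 8 = 11(121j³ + 66j² + 12j) + 8, so r³ ≡ 8 (mod 11).

(←) For the converse, argue contrapositively. If r ≢ 2 (mod 11), then r is congruent to one of 0, 1, 3, 4, 5, 6, 7, 8, 9, 10 modulo 11, and these give r³ ≡ 0, 1, 5, 9, 4, 7, 2, 6, 3, 10 respectively — never 8.

The biconditional holds.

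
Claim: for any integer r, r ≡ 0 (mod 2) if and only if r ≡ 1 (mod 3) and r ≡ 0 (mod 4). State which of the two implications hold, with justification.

Only the reverse direction holds.

(⇒) This fails: r = 0 gives 0 ≡ 0 (mod 2) but 0 ≡ 0 (mod 3), so the conjunction on the right does not hold.

(⇐) Conversely, if r ≡ 1 (mod 3) and r ≡ 0 (mod 4), then by the Chinese remainder theorem r ≡ 4 (mod 12). Since 4 ≡ 0 (mod 2) and 2 ∣ 12, we get r ≡ 0 (mod 2).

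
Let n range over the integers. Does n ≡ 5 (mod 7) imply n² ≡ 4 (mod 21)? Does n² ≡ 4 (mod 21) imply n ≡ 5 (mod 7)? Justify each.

Both directions fail.

[⇒] This fails: take n = 12. Then 12 ≡ 5 (mod 7), but 12² = 144 ≡ 18 (mod 21), not 4.

[⇐] This fails: take n = 2. Then 2² = 4 ≡ 4 (mod 21), yet 2 ≡ 2 (mod 7), not 5.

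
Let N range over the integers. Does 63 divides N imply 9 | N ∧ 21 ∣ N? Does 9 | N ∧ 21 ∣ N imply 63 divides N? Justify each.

(⟹) If 63 ∣ N, write N = 63q. Since 63 = 7·9, N = 9·(7q), so 9 ∣ N; and since 63 = 3·21, N = 21·(3q), so 21 ∣ N.

(⟸) Suppose 9 ∣ N and 21 ∣ N. Any common multiple of 9 and 21 is a multiple of their lcm; here lcm(9, 21) = 9·21/gcd(9, 21) = 189/3 = 63, so 63 ∣ N.

Equivalent; both directions hold.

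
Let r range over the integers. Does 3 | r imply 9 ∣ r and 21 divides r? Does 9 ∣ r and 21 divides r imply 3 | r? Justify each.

(⇒) fails; (⇐) holds.

(⟹) This fails: take r = 3. Certainly 3 ∣ 3, but 9 ∤ 3.

(⟸) Suppose 9 ∣ r and 21 ∣ r. Any common multiple of 9 and 21 is a multiple of their lcm; here lcm(9, 21) = 9·21/gcd(9, 21) = 189/3 = 63, so 63 ∣ r. Since 3 ∣ 63, it follows that 3 ∣ r.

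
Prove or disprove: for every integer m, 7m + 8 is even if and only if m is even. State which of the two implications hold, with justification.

[⇒] Suppose 7m + 8 is even. Since 7 is odd, 7m and m have the same parity, so 7m + 8 ≡ m + 8 (mod 2). As 8 is even, 7m + 8 is even exactly when m is even. Thus m is even.

[⇐] Conversely, suppose m is even; write m = 2j. Then 7m + 8 = 7·(2j) + 8 = 2·7j + 8, which is even.

Equivalent; both directions hold.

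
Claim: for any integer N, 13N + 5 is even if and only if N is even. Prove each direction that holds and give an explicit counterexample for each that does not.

Both directions fail.

(→) This fails: N = 7 gives 13N + 5 = 96, which is even, but 7 is odd, not even.

(←) This also fails: N = 2 is even, but 13N + 5 = 31 is odd, not even.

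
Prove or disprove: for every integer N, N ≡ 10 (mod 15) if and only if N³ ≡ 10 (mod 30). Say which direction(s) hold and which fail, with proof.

Only the reverse direction holds.

Forward direction. This fails: take N = 25. Then 25 ≡ 10 (mod 15), but 25³ = 15625 ≡ 25 (mod 30), not 10.

Converse. The residues r modulo 30 with r³ ≡ 10 (mod 30) are exactly {10}, and each is ≡ 10 (mod 15).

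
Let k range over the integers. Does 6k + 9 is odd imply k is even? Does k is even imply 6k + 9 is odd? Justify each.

(←) Suppose k is even. Since 6 is even, 6k is even for every k, so 6k + 9 has the same parity as 9, which is odd. Hence 6k + 9 is odd.

(→) This fails: take k = 3. Then 6k + 9 = 27, which is odd, yet k = 3 is odd, not even.

Not equivalent: only (⇐) holds.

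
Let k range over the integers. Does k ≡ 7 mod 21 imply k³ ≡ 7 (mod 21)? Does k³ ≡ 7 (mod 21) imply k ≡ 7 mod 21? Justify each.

(→) Suppose k ≡ 7 mod 21. Write k = 21j + 7. Then (21j + 7)³ = 9261j³ + 9261j² + 3087j + 343 = 21(441j³ + 441j² + 147j + 16) + 7, so k³ ≡ 7 (mod 21).

(←) Conversely, suppose k³ ≡ 7 (mod 21). The only residue r in {0, …, 20} with r³ ≡ 7 (mod 21) is r = 7, so k ≡ 7 (mod 21).

Both directions hold.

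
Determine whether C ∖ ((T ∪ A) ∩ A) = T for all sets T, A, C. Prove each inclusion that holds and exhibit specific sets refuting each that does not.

(⊆) This inclusion fails. Take T = ∅, A = ∅, C = {1}; then 1 ∈ C ∖ ((T ∪ A) ∩ A) but 1 ∉ T.

(⊇) This inclusion fails. Take T = {1}, A = ∅, C = ∅; then 1 ∈ T but 1 ∉ C ∖ ((T ∪ A) ∩ A).

(⊆) fails and (⊇) fails.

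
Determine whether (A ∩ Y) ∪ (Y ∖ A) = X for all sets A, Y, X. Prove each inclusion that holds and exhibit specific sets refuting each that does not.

Neither inclusion holds.

(⟹) This inclusion fails. Take A = ∅, Y = {1}, X = ∅; then 1 ∈ (A ∩ Y) ∪ (Y ∖ A) but 1 ∉ X.

(⟸) This inclusion fails. Take A = ∅, Y = ∅, X = {1}; then 1 ∈ X but 1 ∉ (A ∩ Y) ∪ (Y ∖ A).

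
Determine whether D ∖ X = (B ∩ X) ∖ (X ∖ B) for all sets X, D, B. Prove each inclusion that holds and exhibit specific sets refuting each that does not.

Forward inclusion. This inclusion fails. Take X = ∅, D = {1}, B = ∅; then 1 ∈ D ∖ X but 1 ∉ (B ∩ X) ∖ (X ∖ B).

Reverse inclusion. This inclusion fails. Take X = {1}, D = ∅, B = {1}; then 1 ∈ (B ∩ X) ∖ (X ∖ B) but 1 ∉ D ∖ X.

Neither inclusion holds.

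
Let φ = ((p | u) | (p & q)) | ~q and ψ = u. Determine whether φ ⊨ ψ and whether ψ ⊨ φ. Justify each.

[⇒] This fails. Under p = F, u = F, q = F, the left side is true but the right side is false.

[⇐] Assume the antecedent. If p is true, ((p | u) | (p & q)) | ~q reduces to true regardless of the other variables. If p is false, the antecedent forces (p = F, u = T, q = F) or (p = F, u = T, q = T), and ((p | u) | (p & q)) | ~q holds there. Either way ((p | u) | (p & q)) | ~q holds.

Only the reverse direction holds.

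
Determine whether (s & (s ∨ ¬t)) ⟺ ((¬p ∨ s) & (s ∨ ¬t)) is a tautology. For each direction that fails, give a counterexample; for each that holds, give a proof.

(⇒) holds; (⇐) fails.

(⇒) Assume the antecedent. If t is true, the antecedent forces (t = T, p = F, s = T) or (t = T, p = T, s = T), and (¬p ∨ s) & (s ∨ ¬t) holds there. If t is false, the antecedent forces (t = F, p = F, s = T) or (t = F, p = T, s = T), and (¬p ∨ s) & (s ∨ ¬t) holds there. Either way (¬p ∨ s) & (s ∨ ¬t) holds.

(⇐) This fails. Under t = F, p = F, s = F, the left side is false but the right side is true.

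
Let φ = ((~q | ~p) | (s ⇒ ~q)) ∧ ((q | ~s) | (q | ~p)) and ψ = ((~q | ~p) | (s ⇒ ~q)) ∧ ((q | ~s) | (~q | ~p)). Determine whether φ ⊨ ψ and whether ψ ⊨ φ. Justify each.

Forward direction. Assume the antecedent. If s is true, the antecedent forces (s = T, q = F, p = F) or (s = T, q = T, p = F), and the consequent holds there. If s is false, the consequent reduces to true regardless of the other variables. Either way the consequent holds.

Converse. This fails. Under s = T, q = F, p = T, the left side is false but the right side is true.

Only the forward implication holds.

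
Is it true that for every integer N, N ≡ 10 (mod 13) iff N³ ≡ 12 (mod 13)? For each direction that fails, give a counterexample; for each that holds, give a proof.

(⇒) holds; (⇐) fails.

(→) Suppose N ≡ 10 (mod 13). Write N = 13j + 10. Then (13j + 10)³ = 2197j³ + 5070j² + 3900j + 1000 = 13(169j³ + 390j² + 300j + 76) + 12, so N³ ≡ 12 (mod 13).

(←) This fails: take N = 4. Then 4³ = 64 ≡ 12 (mod 13), yet 4 ≡ 4 (mod 13), not 10.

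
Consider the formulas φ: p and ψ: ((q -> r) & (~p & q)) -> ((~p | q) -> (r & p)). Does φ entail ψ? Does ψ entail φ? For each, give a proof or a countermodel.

(⇒) Assume the antecedent. If r is true, the antecedent forces (r = T, q = F, p = T) or (r = T, q = T, p = T), and the consequent holds there. If r is false, the consequent reduces to true regardless of the other variables. Either way the consequent holds.

(⇐) This fails. Under r = F, q = F, p = F, the left side is false but the right side is true.

(⇒) holds; (⇐) fails.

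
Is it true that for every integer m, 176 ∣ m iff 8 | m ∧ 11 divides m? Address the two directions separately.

Only the forward implication holds.

(→) If 176 ∣ m, write m = 176q. Since 176 = 22·8, m = 8·(22q), so 8 ∣ m; and since 176 = 16·11, m = 11·(16q), so 11 ∣ m.

(←) This fails: take m = 88. Both 8 ∣ 88 and 11 ∣ 88, yet 88 is not a multiple of 176 (since 88 = 0·176 + 88), so 176 ∤ 88.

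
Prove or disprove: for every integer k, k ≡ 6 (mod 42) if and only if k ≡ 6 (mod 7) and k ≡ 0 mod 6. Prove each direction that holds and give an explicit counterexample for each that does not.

(→) Suppose k ≡ 6 (mod 42); write k = 42j + 6. Since 7 ∣ 42, reducing mod 7 gives k ≡ 6 (mod 7); since 6 ∣ 42, reducing mod 6 gives k ≡ 6 ≡ 0 (mod 6).

(←) Conversely, if k ≡ 6 (mod 7) and k ≡ 0 (mod 6), then by the Chinese remainder theorem k ≡ 6 (mod 42). This is exactly k ≡ 6 (mod 42).

Both directions hold.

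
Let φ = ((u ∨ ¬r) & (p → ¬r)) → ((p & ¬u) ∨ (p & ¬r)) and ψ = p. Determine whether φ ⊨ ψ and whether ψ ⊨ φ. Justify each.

Only the reverse direction holds.

(⟹) This fails. Under p = F, u = F, r = T, the left side is true but the right side is false.

(⟸) Assume the antecedent. If p is true, the consequent reduces to true regardless of the other variables. If p is false, the antecedent cannot hold. Either way the consequent holds.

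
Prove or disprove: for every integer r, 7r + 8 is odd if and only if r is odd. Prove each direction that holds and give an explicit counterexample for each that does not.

(⇒) Suppose 7r + 8 is odd. Since 7 is odd, 7r and r have the same parity, so 7r + 8 ≡ r + 8 (mod 2). As 8 is even, 7r + 8 is odd exactly when r is odd. Thus r is odd.

(⇐) Conversely, suppose r is odd; write r = 2j + 1. Then 7r + 8 = 7·(2j + 1) + 8 = 2·7j + 15, which is odd.

Both directions hold.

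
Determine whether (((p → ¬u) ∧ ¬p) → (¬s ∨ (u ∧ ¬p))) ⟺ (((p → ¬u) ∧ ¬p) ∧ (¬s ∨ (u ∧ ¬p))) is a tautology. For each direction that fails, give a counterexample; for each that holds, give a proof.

Forward direction. This fails. Under p = T, s = F, u = F, the left side is true but the right side is false.

Converse. Assume the antecedent. If s is true, the antecedent forces (p = F, s = T, u = T), and the consequent holds there. If s is false, the consequent reduces to true regardless of the other variables. Either way the consequent holds.

Only the converse holds.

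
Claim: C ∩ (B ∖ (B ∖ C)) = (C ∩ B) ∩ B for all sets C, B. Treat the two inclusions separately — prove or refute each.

(⊆) Let x ∈ C ∩ (B ∖ (B ∖ C)). Then x ∈ C ∩ B, from which x ∈ (C ∩ B) ∩ B.

(⊇) Let x ∈ (C ∩ B) ∩ B. Then x ∈ C ∩ B, from which x ∈ C ∩ (B ∖ (B ∖ C)).

The two sets are equal.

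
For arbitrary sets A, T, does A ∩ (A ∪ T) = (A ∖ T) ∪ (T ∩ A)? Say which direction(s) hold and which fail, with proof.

Both inclusions hold; the sets are equal.

(⊆) Let x ∈ A ∩ (A ∪ T). Then either x ∈ A and x ∉ T; or x ∈ A ∩ T. In each case x ∈ (A ∖ T) ∪ (T ∩ A), so A ∩ (A ∪ T) ⊆ (A ∖ T) ∪ (T ∩ A).

(⊇) Let x ∈ (A ∖ T) ∪ (T ∩ A). Then either x ∈ A and x ∉ T; or x ∈ A ∩ T. In each case x ∈ A ∩ (A ∪ T), so (A ∖ T) ∪ (T ∩ A) ⊆ A ∩ (A ∪ T).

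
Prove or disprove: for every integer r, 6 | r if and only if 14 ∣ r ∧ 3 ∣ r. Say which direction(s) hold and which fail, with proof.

Only the converse holds.

(⇒) This fails: take r = 6. Certainly 6 ∣ 6, but 14 ∤ 6.

(⇐) Suppose 14 ∣ r and 3 ∣ r. Any common multiple of 14 and 3 is a multiple of their lcm; here gcd(14, 3) = 1, so lcm(14, 3) = 14·3 = 42, so 42 ∣ r. Since 6 ∣ 42, it follows that 6 ∣ r.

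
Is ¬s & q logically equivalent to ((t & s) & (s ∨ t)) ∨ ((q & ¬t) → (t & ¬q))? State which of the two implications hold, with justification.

Forward direction. This fails. Under q = T, s = F, t = F, the left side is true but the right side is false.

Converse. This fails. Under q = F, s = F, t = F, the left side is false but the right side is true.

Both directions fail.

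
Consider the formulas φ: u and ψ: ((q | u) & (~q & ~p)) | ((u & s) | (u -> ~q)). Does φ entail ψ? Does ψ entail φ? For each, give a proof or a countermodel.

(⟹) This fails. Under p = F, u = T, s = F, q = T, the left side is true but the right side is false.

(⟸) This fails. Under p = F, u = F, s = F, q = F, the left side is false but the right side is true.

Neither direction holds.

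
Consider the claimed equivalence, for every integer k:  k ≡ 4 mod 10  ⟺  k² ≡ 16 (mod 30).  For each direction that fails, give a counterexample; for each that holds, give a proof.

Both directions fail.

Forward direction. This fails: take k = 24. Then 24 ≡ 4 (mod 10), but 24² = 576 ≡ 6 (mod 30), not 16.

Converse. This fails: take k = 16. Then 16² = 256 ≡ 16 (mod 30), yet 16 ≡ 6 (mod 10), not 4.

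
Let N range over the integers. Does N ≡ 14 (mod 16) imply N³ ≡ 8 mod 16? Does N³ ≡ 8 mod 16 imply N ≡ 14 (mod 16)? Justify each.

(⇒) Suppose N ≡ 14 (mod 16). Write N = 16j + 14. Then (16j + 14)³ = 4096j³ + 10752j² + 9408j + 2744 = 16(256j³ + 672j² + 588j + 171) + 8, so N³ ≡ 8 (mod 16).

(⇐) This fails: take N = 2. Then 2³ = 8 ≡ 8 (mod 16), yet 2 ≡ 2 (mod 16), not 14.

Only the forward direction holds.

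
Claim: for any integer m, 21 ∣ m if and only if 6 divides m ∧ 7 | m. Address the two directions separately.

(←) Suppose 6 ∣ m and 7 ∣ m. Any common multiple of 6 and 7 is a multiple of their lcm; here gcd(6, 7) = 1, so lcm(6, 7) = 6·7 = 42, so 42 ∣ m. Since 21 ∣ 42, it follows that 21 ∣ m.

(→) This fails: take m = 21. Certainly 21 ∣ 21, but 6 ∤ 21.

(⇒) fails; (⇐) holds.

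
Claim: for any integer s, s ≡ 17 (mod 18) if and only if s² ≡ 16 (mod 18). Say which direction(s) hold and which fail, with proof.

(⇒) fails and (⇐) fails.

[⇒] This fails: take s = 17. Then 17 ≡ 17 (mod 18), but 17² = 289 ≡ 1 (mod 18), not 16.

[⇐] This fails: take s = 4. Then 4² = 16 ≡ 16 (mod 18), yet 4 ≡ 4 (mod 18), not 17.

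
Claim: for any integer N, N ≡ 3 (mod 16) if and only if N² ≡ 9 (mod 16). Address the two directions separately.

Only the forward implication holds.

(⇒) Suppose N ≡ 3 (mod 16). Write N = 16j + 3. Then (16j + 3)² = 256j² + 96j + 9 = 16(16j² + 6j) + 9, so N² ≡ 9 (mod 16).

(⇐) This fails: take N = 5. Then 5² = 25 ≡ 9 (mod 16), yet 5 ≡ 5 (mod 16), not 3.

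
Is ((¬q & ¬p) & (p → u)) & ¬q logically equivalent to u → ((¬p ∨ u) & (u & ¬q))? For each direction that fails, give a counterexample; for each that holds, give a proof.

(⟹) Assume the antecedent. If q is true, the antecedent cannot hold. If q is false, u → ((¬p ∨ u) & (u & ¬q)) reduces to true regardless of the other variables. Either way u → ((¬p ∨ u) & (u & ¬q)) holds.

(⟸) This fails. Under q = T, u = F, p = F, the left side is false but the right side is true.

Only the forward direction holds.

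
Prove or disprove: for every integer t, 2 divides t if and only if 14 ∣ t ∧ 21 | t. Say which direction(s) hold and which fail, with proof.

[⇐] Suppose 14 ∣ t and 21 ∣ t. Any common multiple of 14 and 21 is a multiple of their lcm; here lcm(14, 21) = 14·21/gcd(14, 21) = 294/7 = 42, so 42 ∣ t. Since 2 ∣ 42, it follows that 2 ∣ t.

[⇒] This fails: take t = 2. Certainly 2 ∣ 2, but 14 ∤ 2.

Only the converse holds.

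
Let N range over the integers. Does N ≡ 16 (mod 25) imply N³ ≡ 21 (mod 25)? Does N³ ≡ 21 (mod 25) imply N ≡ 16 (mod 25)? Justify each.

Both directions hold; the statement is true.

Forward direction. Suppose N ≡ 16 (mod 25). Write N = 25j + 16. Then (25j + 16)³ = 15625j³ + 30000j² + 19200j + 4096 = 25(625j³ + 1200j² + 768j + 163) + 21, so N³ ≡ 21 (mod 25).

Converse. Suppose N³ ≡ 21 (mod 25). The only residue r in {0, …, 24} with r³ ≡ 21 (mod 25) is r = 16, so N ≡ 16 (mod 25).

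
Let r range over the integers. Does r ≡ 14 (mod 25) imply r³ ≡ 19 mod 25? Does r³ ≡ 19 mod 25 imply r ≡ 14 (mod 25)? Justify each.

Both directions hold.

Forward direction. Suppose r ≡ 14 (mod 25). Write r = 25j + 14. Then (25j + 14)³ = 15625j³ + 26250j² + 14700j + 2744 = 25(625j³ + 1050j² + 588j + 109) + 19, so r³ ≡ 19 (mod 25).

Converse. Suppose r³ ≡ 19 (mod 25). The only residue r in {0, …, 24} with r³ ≡ 19 (mod 25) is r = 14, so r ≡ 14 (mod 25).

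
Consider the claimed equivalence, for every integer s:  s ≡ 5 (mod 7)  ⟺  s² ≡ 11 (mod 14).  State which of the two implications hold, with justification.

(→) This fails: take s = 12. Then 12 ≡ 5 (mod 7), but 12² = 144 ≡ 4 (mod 14), not 11.

(←) This fails: take s = 9. Then 9² = 81 ≡ 11 (mod 14), yet 9 ≡ 2 (mod 7), not 5.

(⇒) fails and (⇐) fails.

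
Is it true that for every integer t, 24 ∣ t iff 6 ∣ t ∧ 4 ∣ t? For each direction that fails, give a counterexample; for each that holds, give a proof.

Converse. This fails: take t = 12. Both 6 ∣ 12 and 4 ∣ 12, yet 12 is not a multiple of 24 (since 12 = 0·24 + 12), so 24 ∤ 12.

Forward direction. If 24 ∣ t, write t = 24q. Since 24 = 4·6, t = 6·(4q), so 6 ∣ t; and since 24 = 6·4, t = 4·(6q), so 4 ∣ t.

Not equivalent: only (⇒) holds.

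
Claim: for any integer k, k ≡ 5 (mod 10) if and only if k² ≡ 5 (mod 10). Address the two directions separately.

Equivalent; both directions hold.

(→) Suppose k ≡ 5 (mod 10). Write k = 10j + 5. Then (10j + 5)² = 100j² + 100j + 25 = 10(10j² + 10j + 2) + 5, so k² ≡ 5 (mod 10).

(←) For the converse, argue contrapositively. If k ≢ 5 (mod 10), then k is congruent to one of 0, 1, 2, 3, 4, 6, 7, 8, 9 modulo 10, and these give k² ≡ 0, 1, 4, 9, 6, 6, 9, 4, 1 respectively — never 5.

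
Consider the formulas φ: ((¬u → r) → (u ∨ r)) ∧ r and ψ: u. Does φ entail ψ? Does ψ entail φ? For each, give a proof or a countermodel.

Forward direction. This fails. Under u = F, r = T, the left side is true but the right side is false.

Converse. This fails. Under u = T, r = F, the left side is false but the right side is true.

(⇒) fails and (⇐) fails.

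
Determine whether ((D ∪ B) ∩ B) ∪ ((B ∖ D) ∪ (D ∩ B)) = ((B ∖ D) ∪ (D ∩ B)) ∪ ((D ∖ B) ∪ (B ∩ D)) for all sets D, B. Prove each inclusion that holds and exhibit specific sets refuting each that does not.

(⊆) holds; (⊇) fails.

(⟸) This inclusion fails. Take D = {1}, B = ∅; then 1 ∈ ((B ∖ D) ∪ (D ∩ B)) ∪ ((D ∖ B) ∪ (B ∩ D)) but 1 ∉ ((D ∪ B) ∩ B) ∪ ((B ∖ D) ∪ (D ∩ B)).

(⟹) Let x ∈ ((D ∪ B) ∩ B) ∪ ((B ∖ D) ∪ (D ∩ B)). Then either x ∈ B and x ∉ D; or x ∈ D ∩ B. In each case x ∈ ((B ∖ D) ∪ (D ∩ B)) ∪ ((D ∖ B) ∪ (B ∩ D)), so ((D ∪ B) ∩ B) ∪ ((B ∖ D) ∪ (D ∩ B)) ⊆ ((B ∖ D) ∪ (D ∩ B)) ∪ ((D ∖ B) ∪ (B ∩ D)).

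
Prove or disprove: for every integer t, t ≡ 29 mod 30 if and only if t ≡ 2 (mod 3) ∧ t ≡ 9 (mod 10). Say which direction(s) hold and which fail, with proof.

(⟸) If t ≡ 2 (mod 3) and t ≡ 9 (mod 10), then by the Chinese remainder theorem t ≡ 29 (mod 30). This is exactly t ≡ 29 (mod 30).

(⟹) Suppose t ≡ 29 (mod 30); write t = 30j + 29. Since 3 ∣ 30, reducing mod 3 gives t ≡ 29 ≡ 2 (mod 3); since 10 ∣ 30, reducing mod 10 gives t ≡ 29 ≡ 9 (mod 10).

Both directions hold; the statement is true.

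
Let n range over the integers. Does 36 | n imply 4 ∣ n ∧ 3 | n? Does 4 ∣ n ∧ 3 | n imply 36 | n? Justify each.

(→) If 36 ∣ n, write n = 36q. Since 36 = 9·4, n = 4·(9q), so 4 ∣ n; and since 36 = 12·3, n = 3·(12q), so 3 ∣ n.

(←) This fails: take n = 12. Both 4 ∣ 12 and 3 ∣ 12, yet 12 is not a multiple of 36 (since 12 = 0·36 + 12), so 36 ∤ 12.

The forward direction holds; the converse fails.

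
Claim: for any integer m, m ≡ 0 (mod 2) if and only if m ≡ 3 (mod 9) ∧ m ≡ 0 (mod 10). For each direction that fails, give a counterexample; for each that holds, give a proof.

Only the converse holds.

Forward direction. This fails: m = 0 gives 0 ≡ 0 (mod 2) but 0 ≡ 0 (mod 9), so the conjunction on the right does not hold.

Converse. If m ≡ 3 (mod 9) and m ≡ 0 (mod 10), then by the Chinese remainder theorem m ≡ 30 (mod 90). Since 30 ≡ 0 (mod 2) and 2 ∣ 90, we get m ≡ 0 (mod 2).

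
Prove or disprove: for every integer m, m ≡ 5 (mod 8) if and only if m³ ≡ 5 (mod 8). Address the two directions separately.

Both implications hold.

(→) Suppose m ≡ 5 (mod 8). Write m = 8j + 5. Then (8j + 5)³ = 512j³ + 960j² + 600j + 125 = 8(64j³ + 120j² + 75j + 15) + 5, so m³ ≡ 5 (mod 8).

(←) Conversely, suppose m³ ≡ 5 (mod 8). The only residue r in {0, …, 7} with r³ ≡ 5 (mod 8) is r = 5, so m ≡ 5 (mod 8).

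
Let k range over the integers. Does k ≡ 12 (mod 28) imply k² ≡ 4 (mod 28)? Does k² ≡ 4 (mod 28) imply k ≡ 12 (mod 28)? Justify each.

(⇒) holds; (⇐) fails.

(→) Suppose k ≡ 12 (mod 28). Write k = 28j + 12. Then (28j + 12)² = 784j² + 672j + 144 = 28(28j² + 24j + 5) + 4, so k² ≡ 4 (mod 28).

(←) This fails: take k = 2. Then 2² = 4 ≡ 4 (mod 28), yet 2 ≡ 2 (mod 28), not 12.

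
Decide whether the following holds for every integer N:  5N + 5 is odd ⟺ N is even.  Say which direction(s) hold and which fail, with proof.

Forward direction. Suppose 5N + 5 is odd. Since 5 is odd, 5N and N have the same parity, so 5N + 5 ≡ N + 5 (mod 2). As 5 is odd, 5N + 5 is odd exactly when N is even. Thus N is even.

Converse. Suppose N is even; write N = 2j. Then 5N + 5 = 5·(2j) + 5 = 2·5j + 5, which is odd.

The biconditional holds.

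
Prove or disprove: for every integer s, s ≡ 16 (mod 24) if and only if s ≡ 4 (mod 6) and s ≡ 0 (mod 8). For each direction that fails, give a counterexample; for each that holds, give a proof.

Converse. If s ≡ 4 (mod 6) and s ≡ 0 (mod 8), then by the Chinese remainder theorem s ≡ 16 (mod 24). This is exactly s ≡ 16 (mod 24).

Forward direction. Suppose s ≡ 16 (mod 24); write s = 24j + 16. Since 6 ∣ 24, reducing mod 6 gives s ≡ 16 ≡ 4 (mod 6); since 8 ∣ 24, reducing mod 8 gives s ≡ 16 ≡ 0 (mod 8).

Both directions hold; the statement is true.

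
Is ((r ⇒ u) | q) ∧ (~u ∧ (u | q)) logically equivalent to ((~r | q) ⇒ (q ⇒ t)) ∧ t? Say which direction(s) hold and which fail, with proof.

Neither implication holds.

Forward direction. This fails. Under q = T, t = F, r = F, u = F, the left side is true but the right side is false.

Converse. This fails. Under q = F, t = T, r = F, u = F, the left side is false but the right side is true.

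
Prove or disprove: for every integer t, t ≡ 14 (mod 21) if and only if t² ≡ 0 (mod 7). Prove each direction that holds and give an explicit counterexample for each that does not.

Not equivalent: only (⇒) holds.

[⇒] Suppose t ≡ 14 (mod 21). Then t² ≡ 14² = 196 (mod 21), and since 7 ∣ 21, also t² ≡ 0 (mod 7).

[⇐] This fails: take t = 0. Then 0² = 0 ≡ 0 (mod 7), yet 0 ≡ 0 (mod 21), not 14.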